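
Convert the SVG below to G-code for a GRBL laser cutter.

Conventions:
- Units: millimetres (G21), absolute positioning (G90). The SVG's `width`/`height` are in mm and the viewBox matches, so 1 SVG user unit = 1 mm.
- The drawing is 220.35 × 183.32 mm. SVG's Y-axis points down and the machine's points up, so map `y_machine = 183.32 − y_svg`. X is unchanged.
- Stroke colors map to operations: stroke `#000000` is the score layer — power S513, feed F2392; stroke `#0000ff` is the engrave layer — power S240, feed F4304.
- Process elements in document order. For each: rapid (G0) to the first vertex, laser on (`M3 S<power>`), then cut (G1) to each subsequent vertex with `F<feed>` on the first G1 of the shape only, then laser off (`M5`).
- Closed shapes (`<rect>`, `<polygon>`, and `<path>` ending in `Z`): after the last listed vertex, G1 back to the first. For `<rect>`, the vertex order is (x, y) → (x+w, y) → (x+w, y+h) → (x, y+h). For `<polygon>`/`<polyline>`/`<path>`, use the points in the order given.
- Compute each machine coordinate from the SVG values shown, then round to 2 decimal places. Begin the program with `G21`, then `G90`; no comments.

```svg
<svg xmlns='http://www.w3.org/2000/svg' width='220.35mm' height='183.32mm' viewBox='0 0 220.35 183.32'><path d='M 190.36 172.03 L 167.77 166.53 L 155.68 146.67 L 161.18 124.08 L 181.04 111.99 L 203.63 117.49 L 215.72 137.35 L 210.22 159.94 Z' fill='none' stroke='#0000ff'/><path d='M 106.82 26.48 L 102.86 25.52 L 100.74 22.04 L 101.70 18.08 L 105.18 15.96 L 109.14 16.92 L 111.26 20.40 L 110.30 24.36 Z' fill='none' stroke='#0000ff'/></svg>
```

Since the viewBox matches the mm dimensions, user units are millimetres directly. The only transform is the Y-flip y_m = 183.32 − y_svg.

Shape 1 is a regular polygon drawn with `<path>`. Its stroke #0000ff means engrave at S240, F4304. After flipping Y the toolpath is (190.36,11.29) → (167.77,16.79) → (155.68,36.65) → (161.18,59.24) → (181.04,71.33) → (203.63,65.83) → (215.72,45.97) → (210.22,23.38) → (190.36,11.29), returning to the start.

Shape 2 is a regular polygon drawn with `<path>`. Its stroke #0000ff means engrave at S240, F4304. After flipping Y the toolpath is (106.82,156.84) → (102.86,157.80) → (100.74,161.28) → (101.70,165.24) → (105.18,167.36) → (109.14,166.40) → (111.26,162.92) → (110.30,158.96) → (106.82,156.84), returning to the start.

G21
G90
G0 X190.36 Y11.29
M3 S240
G1 X167.77 Y16.79 F4304
G1 X155.68 Y36.65
G1 X161.18 Y59.24
G1 X181.04 Y71.33
G1 X203.63 Y65.83
G1 X215.72 Y45.97
G1 X210.22 Y23.38
G1 X190.36 Y11.29
M5
G0 X106.82 Y156.84
M3 S240
G1 X102.86 Y157.80 F4304
G1 X100.74 Y161.28
G1 X101.70 Y165.24
G1 X105.18 Y167.36
G1 X109.14 Y166.40
G1 X111.26 Y162.92
G1 X110.30 Y158.96
G1 X106.82 Y156.84
M5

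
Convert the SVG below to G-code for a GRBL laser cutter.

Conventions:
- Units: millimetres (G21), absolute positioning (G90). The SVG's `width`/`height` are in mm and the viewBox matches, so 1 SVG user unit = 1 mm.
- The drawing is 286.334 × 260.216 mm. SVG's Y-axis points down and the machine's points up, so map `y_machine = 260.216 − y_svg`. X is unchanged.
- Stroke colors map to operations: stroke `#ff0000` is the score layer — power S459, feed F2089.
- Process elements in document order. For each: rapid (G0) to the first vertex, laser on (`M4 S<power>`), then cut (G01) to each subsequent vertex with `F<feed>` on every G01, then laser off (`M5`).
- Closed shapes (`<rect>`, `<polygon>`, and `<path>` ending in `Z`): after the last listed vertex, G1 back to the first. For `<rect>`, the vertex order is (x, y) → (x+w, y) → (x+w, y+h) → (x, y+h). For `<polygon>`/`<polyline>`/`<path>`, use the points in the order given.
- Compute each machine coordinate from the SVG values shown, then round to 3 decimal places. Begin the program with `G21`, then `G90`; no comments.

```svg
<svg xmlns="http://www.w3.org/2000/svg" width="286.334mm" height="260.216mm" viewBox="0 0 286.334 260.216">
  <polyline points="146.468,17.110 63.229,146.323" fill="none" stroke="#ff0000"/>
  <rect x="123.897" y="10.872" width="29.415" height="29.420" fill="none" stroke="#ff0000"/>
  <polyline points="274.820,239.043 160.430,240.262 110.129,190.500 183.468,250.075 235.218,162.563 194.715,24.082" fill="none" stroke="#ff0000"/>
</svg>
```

1 u = 1 mm; y_m = 260.216 − y.

[1] `<polyline>` line segment, #ff0000→score S459 F2089: (146.468,243.106) → (63.229,113.893)

[2] `<rect>` rectangle, #ff0000→score S459 F2089: (123.897,249.344) → (153.312,249.344) → (153.312,219.924) → (123.897,219.924) → (123.897,249.344) (closed)

[3] `<polyline>` open polyline, #ff0000→score S459 F2089: (274.820,21.173) → (160.430,19.954) → (110.129,69.716) → (183.468,10.141) → (235.218,97.653) → (194.715,236.134)

G21
G90
G0 X146.468 Y243.106
M4 S459
G01 X63.229 Y113.893 F2089
M5
G0 X123.897 Y249.344
M4 S459
G01 X153.312 Y249.344 F2089
G01 X153.312 Y219.924 F2089
G01 X123.897 Y219.924 F2089
G01 X123.897 Y249.344 F2089
M5
G0 X274.820 Y21.173
M4 S459
G01 X160.430 Y19.954 F2089
G01 X110.129 Y69.716 F2089
G01 X183.468 Y10.141 F2089
G01 X235.218 Y97.653 F2089
G01 X194.715 Y236.134 F2089
M5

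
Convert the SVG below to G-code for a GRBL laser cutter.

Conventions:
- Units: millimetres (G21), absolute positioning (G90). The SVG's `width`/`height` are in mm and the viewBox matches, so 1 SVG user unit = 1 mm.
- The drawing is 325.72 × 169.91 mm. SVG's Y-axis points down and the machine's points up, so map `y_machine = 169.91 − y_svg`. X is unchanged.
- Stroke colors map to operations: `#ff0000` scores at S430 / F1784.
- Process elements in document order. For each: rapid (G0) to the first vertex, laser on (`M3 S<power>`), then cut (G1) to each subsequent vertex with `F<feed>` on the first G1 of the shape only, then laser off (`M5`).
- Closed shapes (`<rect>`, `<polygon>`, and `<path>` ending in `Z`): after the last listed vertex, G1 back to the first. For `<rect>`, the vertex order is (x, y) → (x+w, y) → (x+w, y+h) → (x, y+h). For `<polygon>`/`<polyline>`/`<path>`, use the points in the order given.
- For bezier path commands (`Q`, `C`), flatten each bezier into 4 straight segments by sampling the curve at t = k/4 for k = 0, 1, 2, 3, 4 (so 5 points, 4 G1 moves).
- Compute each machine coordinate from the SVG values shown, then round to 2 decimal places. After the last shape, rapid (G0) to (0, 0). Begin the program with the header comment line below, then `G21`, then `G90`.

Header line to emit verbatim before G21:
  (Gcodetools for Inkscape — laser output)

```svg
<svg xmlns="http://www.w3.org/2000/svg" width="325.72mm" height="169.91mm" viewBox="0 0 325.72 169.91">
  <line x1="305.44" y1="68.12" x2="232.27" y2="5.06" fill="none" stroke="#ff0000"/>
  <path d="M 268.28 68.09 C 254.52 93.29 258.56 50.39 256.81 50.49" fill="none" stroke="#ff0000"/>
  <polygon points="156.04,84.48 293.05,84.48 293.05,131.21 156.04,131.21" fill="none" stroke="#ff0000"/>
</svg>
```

Since the viewBox matches the mm dimensions, user units are millimetres directly. The only transform is the Y-flip y_m = 169.91 − y_svg.

Shape 1 is a line segment drawn with `<line>`. Its stroke #ff0000 means score at S430, F1784. After flipping Y the toolpath is (305.44,101.79) → (232.27,164.85).

Shape 2 is a cubic bezier drawn with `<path>`. Its stroke #ff0000 means score at S430, F1784. After flipping Y the toolpath is (268.28,101.82) → (260.93,93.95) → (258.04,101.21) → (257.41,113.17) → (256.81,119.42).

Shape 3 is a rectangle drawn with `<polygon>`. Its stroke #ff0000 means score at S430, F1784. After flipping Y the toolpath is (156.04,85.43) → (293.05,85.43) → (293.05,38.70) → (156.04,38.70) → (156.04,85.43), returning to the start.

(Gcodetools for Inkscape — laser output)
G21
G90
G0 X305.44 Y101.79
M3 S430
G1 X232.27 Y164.85 F1784
M5
G0 X268.28 Y101.82
M3 S430
G1 X260.93 Y93.95 F1784
G1 X258.04 Y101.21
G1 X257.41 Y113.17
G1 X256.81 Y119.42
M5
G0 X156.04 Y85.43
M3 S430
G1 X293.05 Y85.43 F1784
G1 X293.05 Y38.70
G1 X156.04 Y38.70
G1 X156.04 Y85.43
M5
G0 X0.00 Y0.00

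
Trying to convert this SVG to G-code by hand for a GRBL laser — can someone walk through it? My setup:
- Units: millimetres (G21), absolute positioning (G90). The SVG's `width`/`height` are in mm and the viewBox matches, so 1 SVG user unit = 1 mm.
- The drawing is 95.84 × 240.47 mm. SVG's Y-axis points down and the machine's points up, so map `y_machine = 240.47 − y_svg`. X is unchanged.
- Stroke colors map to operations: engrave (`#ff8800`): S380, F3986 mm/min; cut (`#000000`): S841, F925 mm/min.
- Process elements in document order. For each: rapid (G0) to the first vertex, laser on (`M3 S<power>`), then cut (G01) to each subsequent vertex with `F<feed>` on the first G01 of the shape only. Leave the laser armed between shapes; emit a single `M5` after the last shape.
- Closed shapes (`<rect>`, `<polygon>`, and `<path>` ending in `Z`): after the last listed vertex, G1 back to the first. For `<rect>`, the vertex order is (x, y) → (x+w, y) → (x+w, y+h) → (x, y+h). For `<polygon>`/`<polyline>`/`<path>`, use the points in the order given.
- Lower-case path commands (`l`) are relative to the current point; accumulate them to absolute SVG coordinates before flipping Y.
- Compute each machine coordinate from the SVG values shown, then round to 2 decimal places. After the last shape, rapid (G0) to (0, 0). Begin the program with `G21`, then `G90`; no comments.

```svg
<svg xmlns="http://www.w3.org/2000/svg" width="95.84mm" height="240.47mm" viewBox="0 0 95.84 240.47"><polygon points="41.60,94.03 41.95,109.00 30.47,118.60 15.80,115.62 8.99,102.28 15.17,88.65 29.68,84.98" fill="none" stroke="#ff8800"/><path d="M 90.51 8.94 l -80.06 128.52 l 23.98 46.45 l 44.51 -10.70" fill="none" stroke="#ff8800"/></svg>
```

G21
G90
G0 X41.60 Y146.44
M3 S380
G01 X41.95 Y131.47 F3986
G01 X30.47 Y121.87
G01 X15.80 Y124.85
G01 X8.99 Y138.19
G01 X15.17 Y151.82
G01 X29.68 Y155.49
G01 X41.60 Y146.44
G0 X90.51 Y231.53
M3 S380
G01 X10.45 Y103.01 F3986
G01 X34.43 Y56.56
G01 X78.94 Y67.26
M5
G0 X0.00 Y0.00

Since the viewBox matches the mm dimensions, user units are millimetres directly. The only transform is the Y-flip y_m = 240.47 − y_svg.

Shape 1 is a regular polygon drawn with `<polygon>`. Its stroke #ff8800 means engrave at S380, F3986. After flipping Y the toolpath is (41.60,146.44) → (41.95,131.47) → (30.47,121.87) → (15.80,124.85) → (8.99,138.19) → (15.17,151.82) → (29.68,155.49) → (41.60,146.44), returning to the start.

Shape 2 is a open polyline drawn with `<path>`. Its stroke #ff8800 means engrave at S380, F3986. After flipping Y the toolpath is (90.51,231.53) → (10.45,103.01) → (34.43,56.56) → (78.94,67.26).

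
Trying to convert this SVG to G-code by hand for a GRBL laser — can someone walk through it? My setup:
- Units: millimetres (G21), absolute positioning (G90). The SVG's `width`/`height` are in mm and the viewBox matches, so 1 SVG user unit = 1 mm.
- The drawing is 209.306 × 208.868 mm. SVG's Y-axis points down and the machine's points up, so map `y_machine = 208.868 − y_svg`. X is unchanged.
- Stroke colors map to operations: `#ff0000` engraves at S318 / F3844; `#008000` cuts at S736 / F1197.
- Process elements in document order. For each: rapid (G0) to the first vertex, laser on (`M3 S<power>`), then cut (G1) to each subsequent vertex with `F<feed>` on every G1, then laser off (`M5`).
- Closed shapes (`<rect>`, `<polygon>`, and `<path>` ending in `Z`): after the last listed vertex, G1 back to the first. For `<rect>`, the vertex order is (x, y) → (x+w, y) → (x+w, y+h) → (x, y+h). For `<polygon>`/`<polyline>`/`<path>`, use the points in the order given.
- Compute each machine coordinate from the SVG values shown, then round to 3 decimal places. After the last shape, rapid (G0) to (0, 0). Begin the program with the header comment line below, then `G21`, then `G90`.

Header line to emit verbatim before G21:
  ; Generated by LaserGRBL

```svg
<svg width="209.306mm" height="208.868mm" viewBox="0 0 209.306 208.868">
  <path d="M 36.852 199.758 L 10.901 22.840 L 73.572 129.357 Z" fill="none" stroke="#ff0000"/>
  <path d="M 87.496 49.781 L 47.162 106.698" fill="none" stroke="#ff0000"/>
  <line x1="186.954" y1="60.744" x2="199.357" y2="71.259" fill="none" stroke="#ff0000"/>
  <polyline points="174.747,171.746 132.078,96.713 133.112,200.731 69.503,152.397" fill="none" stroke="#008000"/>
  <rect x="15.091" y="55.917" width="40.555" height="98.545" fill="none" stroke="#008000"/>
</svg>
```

; Generated by LaserGRBL
G21
G90
G0 X36.852 Y9.110
M3 S318
G1 X10.901 Y186.028 F3844
G1 X73.572 Y79.511 F3844
G1 X36.852 Y9.110 F3844
M5
G0 X87.496 Y159.087
M3 S318
G1 X47.162 Y102.170 F3844
M5
G0 X186.954 Y148.124
M3 S318
G1 X199.357 Y137.609 F3844
M5
G0 X174.747 Y37.122
M3 S736
G1 X132.078 Y112.155 F1197
G1 X133.112 Y8.137 F1197
G1 X69.503 Y56.471 F1197
M5
G0 X15.091 Y152.951
M3 S736
G1 X55.646 Y152.951 F1197
G1 X55.646 Y54.406 F1197
G1 X15.091 Y54.406 F1197
G1 X15.091 Y152.951 F1197
M5
G0 X0.000 Y0.000

Since the viewBox matches the mm dimensions, user units are millimetres directly. The only transform is the Y-flip y_m = 208.868 − y_svg.

Shape 1 is a closed polygon drawn with `<path>`. Its stroke #ff0000 means engrave at S318, F3844. After flipping Y the toolpath is (36.852,9.110) → (10.901,186.028) → (73.572,79.511) → (36.852,9.110), returning to the start.

Shape 2 is a line segment drawn with `<path>`. Its stroke #ff0000 means engrave at S318, F3844. After flipping Y the toolpath is (87.496,159.087) → (47.162,102.170).

Shape 3 is a line segment drawn with `<line>`. Its stroke #ff0000 means engrave at S318, F3844. After flipping Y the toolpath is (186.954,148.124) → (199.357,137.609).

Shape 4 is a open polyline drawn with `<polyline>`. Its stroke #008000 means cut at S736, F1197. After flipping Y the toolpath is (174.747,37.122) → (132.078,112.155) → (133.112,8.137) → (69.503,56.471).

Shape 5 is a rectangle drawn with `<rect>`. Its stroke #008000 means cut at S736, F1197. After flipping Y the toolpath is (15.091,152.951) → (55.646,152.951) → (55.646,54.406) → (15.091,54.406) → (15.091,152.951), returning to the start.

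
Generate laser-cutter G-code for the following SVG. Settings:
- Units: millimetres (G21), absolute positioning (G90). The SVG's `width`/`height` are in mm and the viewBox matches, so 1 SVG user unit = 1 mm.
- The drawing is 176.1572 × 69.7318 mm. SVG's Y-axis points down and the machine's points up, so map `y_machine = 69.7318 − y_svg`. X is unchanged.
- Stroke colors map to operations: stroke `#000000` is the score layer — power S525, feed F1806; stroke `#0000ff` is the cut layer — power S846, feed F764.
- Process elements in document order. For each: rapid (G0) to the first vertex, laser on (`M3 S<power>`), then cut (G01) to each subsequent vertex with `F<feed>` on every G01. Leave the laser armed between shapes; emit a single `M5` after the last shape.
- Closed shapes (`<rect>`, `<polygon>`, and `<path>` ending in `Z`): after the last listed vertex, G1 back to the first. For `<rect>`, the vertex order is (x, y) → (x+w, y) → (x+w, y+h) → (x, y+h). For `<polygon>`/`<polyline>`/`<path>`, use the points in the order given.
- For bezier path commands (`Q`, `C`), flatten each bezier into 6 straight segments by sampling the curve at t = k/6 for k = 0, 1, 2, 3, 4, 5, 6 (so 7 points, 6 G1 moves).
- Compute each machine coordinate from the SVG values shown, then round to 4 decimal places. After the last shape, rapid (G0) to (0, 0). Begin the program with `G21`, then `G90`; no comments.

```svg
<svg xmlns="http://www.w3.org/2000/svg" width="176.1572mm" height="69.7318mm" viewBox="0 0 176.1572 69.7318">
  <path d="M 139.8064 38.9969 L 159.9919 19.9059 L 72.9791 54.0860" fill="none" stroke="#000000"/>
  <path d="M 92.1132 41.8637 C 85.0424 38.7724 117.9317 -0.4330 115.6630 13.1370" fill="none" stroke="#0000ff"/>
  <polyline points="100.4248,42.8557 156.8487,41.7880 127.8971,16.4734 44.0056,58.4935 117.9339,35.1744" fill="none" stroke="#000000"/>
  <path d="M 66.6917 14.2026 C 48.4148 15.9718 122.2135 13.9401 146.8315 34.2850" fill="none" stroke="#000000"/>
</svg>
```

Since the viewBox matches the mm dimensions, user units are millimetres directly. The only transform is the Y-flip y_m = 69.7318 − y_svg.

Shape 1 is a open polyline drawn with `<path>`. Its stroke #000000 means score at S525, F1806. After flipping Y the toolpath is (139.8064,30.7349) → (159.9919,49.8259) → (72.9791,15.6458).

Shape 2 is a cubic bezier drawn with `<path>`. Its stroke #0000ff means cut at S846, F764. After flipping Y the toolpath is (92.1132,27.8681) → (91.5600,32.0117) → (95.5803,39.7052) → (102.0873,48.4794) → (108.9945,55.8652) → (114.2153,59.3934) → (115.6630,56.5948).

Shape 3 is a open polyline drawn with `<polyline>`. Its stroke #000000 means score at S525, F1806. After flipping Y the toolpath is (100.4248,26.8761) → (156.8487,27.9438) → (127.8971,53.2584) → (44.0056,11.2383) → (117.9339,34.5574).

Shape 4 is a cubic bezier drawn with `<path>`. Its stroke #000000 means score at S525, F1806. After flipping Y the toolpath is (66.6917,55.5292) → (64.5723,54.8401) → (73.8750,54.0574) → (90.6760,52.4539) → (111.0516,49.3024) → (131.0781,43.8757) → (146.8315,35.4468).

G21
G90
G0 X139.8064 Y30.7349
M3 S525
G01 X159.9919 Y49.8259 F1806
G01 X72.9791 Y15.6458 F1806
G0 X92.1132 Y27.8681
M3 S846
G01 X91.5600 Y32.0117 F764
G01 X95.5803 Y39.7052 F764
G01 X102.0873 Y48.4794 F764
G01 X108.9945 Y55.8652 F764
G01 X114.2153 Y59.3934 F764
G01 X115.6630 Y56.5948 F764
G0 X100.4248 Y26.8761
M3 S525
G01 X156.8487 Y27.9438 F1806
G01 X127.8971 Y53.2584 F1806
G01 X44.0056 Y11.2383 F1806
G01 X117.9339 Y34.5574 F1806
G0 X66.6917 Y55.5292
M3 S525
G01 X64.5723 Y54.8401 F1806
G01 X73.8750 Y54.0574 F1806
G01 X90.6760 Y52.4539 F1806
G01 X111.0516 Y49.3024 F1806
G01 X131.0781 Y43.8757 F1806
G01 X146.8315 Y35.4468 F1806
M5
G0 X0.0000 Y0.0000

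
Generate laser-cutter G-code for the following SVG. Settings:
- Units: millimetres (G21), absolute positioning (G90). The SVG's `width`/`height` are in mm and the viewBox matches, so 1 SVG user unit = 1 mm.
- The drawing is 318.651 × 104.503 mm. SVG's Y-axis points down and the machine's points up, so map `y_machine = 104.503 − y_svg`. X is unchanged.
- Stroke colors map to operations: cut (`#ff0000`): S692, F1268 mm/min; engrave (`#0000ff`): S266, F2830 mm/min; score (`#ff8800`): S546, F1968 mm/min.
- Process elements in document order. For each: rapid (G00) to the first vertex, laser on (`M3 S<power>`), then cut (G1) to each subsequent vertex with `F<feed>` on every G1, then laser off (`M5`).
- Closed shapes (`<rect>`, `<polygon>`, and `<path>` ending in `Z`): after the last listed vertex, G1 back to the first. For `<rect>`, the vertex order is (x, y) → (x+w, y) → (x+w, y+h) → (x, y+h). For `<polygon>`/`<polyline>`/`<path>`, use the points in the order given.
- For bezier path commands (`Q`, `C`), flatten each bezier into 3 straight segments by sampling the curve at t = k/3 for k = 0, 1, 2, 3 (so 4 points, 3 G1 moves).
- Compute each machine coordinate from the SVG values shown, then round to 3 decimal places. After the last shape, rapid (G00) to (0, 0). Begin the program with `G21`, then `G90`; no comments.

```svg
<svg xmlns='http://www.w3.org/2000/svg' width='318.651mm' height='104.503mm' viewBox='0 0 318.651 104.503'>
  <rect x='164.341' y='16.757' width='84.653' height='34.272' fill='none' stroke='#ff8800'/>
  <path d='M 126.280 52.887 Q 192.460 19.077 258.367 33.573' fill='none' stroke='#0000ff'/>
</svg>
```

G21
G90
G00 X164.341 Y87.746
M3 S546
G1 X248.994 Y87.746 F1968
G1 X248.994 Y53.474 F1968
G1 X164.341 Y53.474 F1968
G1 X164.341 Y87.746 F1968
M5
G00 X126.280 Y51.616
M3 S266
G1 X170.370 Y68.789 F2830
G1 X214.399 Y75.227 F2830
G1 X258.367 Y70.930 F2830
M5
G00 X0.000 Y0.000

viewBox `0 0 318.651 104.503` with mm width/height → 1 unit = 1 mm. Flip: y_m = 104.503 − y_svg.

**Shape 1** — `<rect>` rectangle, stroke `#ff8800` → score (S546, F1968). Machine vertices: (164.341,87.746) → (248.994,87.746) → (248.994,53.474) → (164.341,53.474) → (164.341,87.746). Closed: final G1 returns to the first vertex.

**Shape 2** — `<path>` quadratic bezier, stroke `#0000ff` → engrave (S266, F2830). Control points (SVG): P0=(126.280,52.887), P1=(192.460,19.077), P2=(258.367,33.573); sampled at t=k/3. Machine vertices: (126.280,51.616) → (170.370,68.789) → (214.399,75.227) → (258.367,70.930). Open path.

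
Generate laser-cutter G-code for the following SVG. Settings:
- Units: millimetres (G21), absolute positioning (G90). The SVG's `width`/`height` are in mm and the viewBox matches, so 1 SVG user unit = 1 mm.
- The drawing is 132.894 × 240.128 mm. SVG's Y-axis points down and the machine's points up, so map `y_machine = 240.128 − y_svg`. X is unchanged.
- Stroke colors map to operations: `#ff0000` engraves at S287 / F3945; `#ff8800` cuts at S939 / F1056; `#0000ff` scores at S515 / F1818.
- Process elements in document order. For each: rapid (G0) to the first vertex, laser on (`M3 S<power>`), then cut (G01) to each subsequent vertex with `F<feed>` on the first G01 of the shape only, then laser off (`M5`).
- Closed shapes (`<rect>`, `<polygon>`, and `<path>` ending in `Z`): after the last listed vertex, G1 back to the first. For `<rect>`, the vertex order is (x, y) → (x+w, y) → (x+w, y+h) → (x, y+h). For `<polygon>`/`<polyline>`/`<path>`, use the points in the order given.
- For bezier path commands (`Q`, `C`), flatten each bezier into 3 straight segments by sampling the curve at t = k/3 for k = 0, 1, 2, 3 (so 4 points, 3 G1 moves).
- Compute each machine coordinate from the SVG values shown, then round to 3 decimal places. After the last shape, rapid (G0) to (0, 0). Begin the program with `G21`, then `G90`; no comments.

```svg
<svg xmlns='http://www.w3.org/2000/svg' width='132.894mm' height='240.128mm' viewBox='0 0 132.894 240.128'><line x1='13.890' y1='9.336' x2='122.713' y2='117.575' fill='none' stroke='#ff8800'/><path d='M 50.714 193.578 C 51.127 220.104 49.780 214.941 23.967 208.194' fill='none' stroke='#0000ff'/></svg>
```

G21
G90
G0 X13.890 Y230.792
M3 S939
G01 X122.713 Y122.553 F1056
M5
G0 X50.714 Y46.550
M3 S515
G01 X49.699 Y29.472 F1818
G01 X42.466 Y26.830
G01 X23.967 Y31.934
M5
G0 X0.000 Y0.000

1 u = 1 mm; y_m = 240.128 − y.

[1] `<line>` line segment, #ff8800→cut S939 F1056: (13.890,230.792) → (122.713,122.553)

[2] `<path>` cubic bezier, #0000ff→score S515 F1818: (50.714,46.550) → (49.699,29.472) → (42.466,26.830) → (23.967,31.934)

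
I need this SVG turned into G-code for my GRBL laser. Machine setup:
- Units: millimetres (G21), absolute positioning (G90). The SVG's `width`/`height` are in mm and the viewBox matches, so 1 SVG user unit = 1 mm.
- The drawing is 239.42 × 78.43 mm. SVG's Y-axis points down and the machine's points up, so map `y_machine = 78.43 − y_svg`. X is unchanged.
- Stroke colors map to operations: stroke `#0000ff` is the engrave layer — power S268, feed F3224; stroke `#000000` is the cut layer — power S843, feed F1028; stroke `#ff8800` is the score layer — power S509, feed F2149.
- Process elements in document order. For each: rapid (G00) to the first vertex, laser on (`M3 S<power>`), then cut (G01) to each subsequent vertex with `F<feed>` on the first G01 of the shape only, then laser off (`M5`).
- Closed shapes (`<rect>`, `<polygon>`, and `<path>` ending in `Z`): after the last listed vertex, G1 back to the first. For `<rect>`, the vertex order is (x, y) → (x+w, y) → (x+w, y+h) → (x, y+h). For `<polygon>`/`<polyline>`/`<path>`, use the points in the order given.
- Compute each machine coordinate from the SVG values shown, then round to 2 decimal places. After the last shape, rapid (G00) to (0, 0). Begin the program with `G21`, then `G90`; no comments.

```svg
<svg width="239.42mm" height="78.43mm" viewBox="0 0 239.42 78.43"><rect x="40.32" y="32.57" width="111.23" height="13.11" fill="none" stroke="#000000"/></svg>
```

viewBox `0 0 239.42 78.43` with mm width/height → 1 unit = 1 mm. Flip: y_m = 78.43 − y_svg.

**Shape 1** — `<rect>` rectangle, stroke `#000000` → cut (S843, F1028). Machine vertices: (40.32,45.86) → (151.55,45.86) → (151.55,32.75) → (40.32,32.75) → (40.32,45.86). Closed: final G1 returns to the first vertex.

G21
G90
G00 X40.32 Y45.86
M3 S843
G01 X151.55 Y45.86 F1028
G01 X151.55 Y32.75
G01 X40.32 Y32.75
G01 X40.32 Y45.86
M5
G00 X0.00 Y0.00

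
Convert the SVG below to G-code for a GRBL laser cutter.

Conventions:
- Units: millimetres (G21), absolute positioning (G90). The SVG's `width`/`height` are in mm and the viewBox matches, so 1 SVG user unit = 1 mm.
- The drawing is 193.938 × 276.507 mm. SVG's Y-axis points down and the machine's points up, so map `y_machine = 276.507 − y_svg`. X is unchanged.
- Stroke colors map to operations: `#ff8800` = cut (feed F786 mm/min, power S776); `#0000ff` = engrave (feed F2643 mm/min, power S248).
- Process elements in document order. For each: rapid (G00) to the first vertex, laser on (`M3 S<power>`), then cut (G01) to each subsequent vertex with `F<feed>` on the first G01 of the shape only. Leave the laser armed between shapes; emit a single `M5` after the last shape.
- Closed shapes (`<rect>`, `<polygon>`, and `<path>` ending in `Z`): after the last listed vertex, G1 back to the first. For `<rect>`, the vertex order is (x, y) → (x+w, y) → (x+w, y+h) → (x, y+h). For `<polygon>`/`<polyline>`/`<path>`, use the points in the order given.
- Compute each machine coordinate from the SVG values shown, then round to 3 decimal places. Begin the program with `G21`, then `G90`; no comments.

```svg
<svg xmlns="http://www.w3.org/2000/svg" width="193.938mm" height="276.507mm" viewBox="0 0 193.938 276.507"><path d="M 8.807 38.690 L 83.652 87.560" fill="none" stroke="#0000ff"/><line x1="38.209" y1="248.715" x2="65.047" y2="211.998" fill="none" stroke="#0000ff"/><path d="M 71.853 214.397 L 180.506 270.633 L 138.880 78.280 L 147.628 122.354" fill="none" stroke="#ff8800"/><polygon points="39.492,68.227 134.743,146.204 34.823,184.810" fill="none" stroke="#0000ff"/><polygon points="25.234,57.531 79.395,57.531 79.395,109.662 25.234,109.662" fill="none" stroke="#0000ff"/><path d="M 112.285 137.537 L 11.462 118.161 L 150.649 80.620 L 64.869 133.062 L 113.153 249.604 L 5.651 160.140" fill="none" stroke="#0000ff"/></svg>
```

viewBox `0 0 193.938 276.507` with mm width/height → 1 unit = 1 mm. Flip: y_m = 276.507 − y_svg.

**Shape 1** — `<path>` line segment, stroke `#0000ff` → engrave (S248, F2643). Machine vertices: (8.807,237.817) → (83.652,188.947). Open path.

**Shape 2** — `<line>` line segment, stroke `#0000ff` → engrave (S248, F2643). Machine vertices: (38.209,27.792) → (65.047,64.509). Open path.

**Shape 3** — `<path>` open polyline, stroke `#ff8800` → cut (S776, F786). Machine vertices: (71.853,62.110) → (180.506,5.874) → (138.880,198.227) → (147.628,154.153). Open path.

**Shape 4** — `<polygon>` closed polygon, stroke `#0000ff` → engrave (S248, F2643). Machine vertices: (39.492,208.280) → (134.743,130.303) → (34.823,91.697) → (39.492,208.280). Closed: final G1 returns to the first vertex.

**Shape 5** — `<polygon>` rectangle, stroke `#0000ff` → engrave (S248, F2643). Machine vertices: (25.234,218.976) → (79.395,218.976) → (79.395,166.845) → (25.234,166.845) → (25.234,218.976). Closed: final G1 returns to the first vertex.

**Shape 6** — `<path>` open polyline, stroke `#0000ff` → engrave (S248, F2643). Machine vertices: (112.285,138.970) → (11.462,158.346) → (150.649,195.887) → (64.869,143.445) → (113.153,26.903) → (5.651,116.367). Open path.

G21
G90
G00 X8.807 Y237.817
M3 S248
G01 X83.652 Y188.947 F2643
G00 X38.209 Y27.792
M3 S248
G01 X65.047 Y64.509 F2643
G00 X71.853 Y62.110
M3 S776
G01 X180.506 Y5.874 F786
G01 X138.880 Y198.227
G01 X147.628 Y154.153
G00 X39.492 Y208.280
M3 S248
G01 X134.743 Y130.303 F2643
G01 X34.823 Y91.697
G01 X39.492 Y208.280
G00 X25.234 Y218.976
M3 S248
G01 X79.395 Y218.976 F2643
G01 X79.395 Y166.845
G01 X25.234 Y166.845
G01 X25.234 Y218.976
G00 X112.285 Y138.970
M3 S248
G01 X11.462 Y158.346 F2643
G01 X150.649 Y195.887
G01 X64.869 Y143.445
G01 X113.153 Y26.903
G01 X5.651 Y116.367
M5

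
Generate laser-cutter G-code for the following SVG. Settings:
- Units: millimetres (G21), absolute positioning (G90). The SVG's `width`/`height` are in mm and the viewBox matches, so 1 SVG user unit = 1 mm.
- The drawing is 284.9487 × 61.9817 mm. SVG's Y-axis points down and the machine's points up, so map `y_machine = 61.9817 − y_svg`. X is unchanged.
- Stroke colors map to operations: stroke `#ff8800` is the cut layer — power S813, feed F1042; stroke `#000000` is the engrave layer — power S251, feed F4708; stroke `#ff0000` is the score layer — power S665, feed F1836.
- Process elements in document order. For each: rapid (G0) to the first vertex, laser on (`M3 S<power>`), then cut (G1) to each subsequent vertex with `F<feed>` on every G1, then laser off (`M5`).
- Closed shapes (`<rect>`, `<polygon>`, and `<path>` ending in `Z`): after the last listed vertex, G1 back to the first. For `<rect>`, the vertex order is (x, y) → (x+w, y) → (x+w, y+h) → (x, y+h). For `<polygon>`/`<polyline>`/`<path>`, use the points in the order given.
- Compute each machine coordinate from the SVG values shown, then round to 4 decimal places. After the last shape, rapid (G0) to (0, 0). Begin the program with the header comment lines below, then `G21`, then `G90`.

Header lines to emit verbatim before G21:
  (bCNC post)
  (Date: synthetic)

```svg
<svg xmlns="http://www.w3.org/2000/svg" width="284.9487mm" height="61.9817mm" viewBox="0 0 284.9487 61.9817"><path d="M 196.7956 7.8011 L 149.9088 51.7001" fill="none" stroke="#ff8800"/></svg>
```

(bCNC post)
(Date: synthetic)
G21
G90
G0 X196.7956 Y54.1806
M3 S813
G1 X149.9088 Y10.2816 F1042
M5
G0 X0.0000 Y0.0000

viewBox `0 0 284.9487 61.9817` with mm width/height → 1 unit = 1 mm. Flip: y_m = 61.9817 − y_svg.

**Shape 1** — `<path>` line segment, stroke `#ff8800` → cut (S813, F1042). Machine vertices: (196.7956,54.1806) → (149.9088,10.2816). Open path.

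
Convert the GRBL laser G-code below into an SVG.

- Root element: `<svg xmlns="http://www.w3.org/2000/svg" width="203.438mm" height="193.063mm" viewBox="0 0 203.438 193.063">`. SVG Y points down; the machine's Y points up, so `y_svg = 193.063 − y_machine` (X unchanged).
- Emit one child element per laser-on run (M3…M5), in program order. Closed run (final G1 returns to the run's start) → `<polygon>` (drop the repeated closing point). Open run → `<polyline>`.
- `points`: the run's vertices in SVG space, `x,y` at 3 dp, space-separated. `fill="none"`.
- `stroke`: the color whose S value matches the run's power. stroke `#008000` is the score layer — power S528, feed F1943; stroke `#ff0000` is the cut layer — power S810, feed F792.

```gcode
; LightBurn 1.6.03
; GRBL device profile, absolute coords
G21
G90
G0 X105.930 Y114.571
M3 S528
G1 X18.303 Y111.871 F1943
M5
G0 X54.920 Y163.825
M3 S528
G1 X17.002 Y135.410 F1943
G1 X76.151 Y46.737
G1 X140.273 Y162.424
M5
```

<svg xmlns="http://www.w3.org/2000/svg" width="203.438mm" height="193.063mm" viewBox="0 0 203.438 193.063">
  <polyline points="105.930,78.492 18.303,81.192" fill="none" stroke="#008000"/>
  <polyline points="54.920,29.238 17.002,57.653 76.151,146.326 140.273,30.639" fill="none" stroke="#008000"/>
</svg>

Each laser-on run becomes one SVG element. Flip Y back into SVG space with y_svg = 193.063 − y_machine. Every run uses S528, so all elements get stroke `#008000` (score).

Run 1: The run is open, so emit a `<polyline>` with points (Y-flipped): 105.930,78.492 18.303,81.192.

Run 2: The run is open, so emit a `<polyline>` with points (Y-flipped): 54.920,29.238 17.002,57.653 76.151,146.326 140.273,30.639.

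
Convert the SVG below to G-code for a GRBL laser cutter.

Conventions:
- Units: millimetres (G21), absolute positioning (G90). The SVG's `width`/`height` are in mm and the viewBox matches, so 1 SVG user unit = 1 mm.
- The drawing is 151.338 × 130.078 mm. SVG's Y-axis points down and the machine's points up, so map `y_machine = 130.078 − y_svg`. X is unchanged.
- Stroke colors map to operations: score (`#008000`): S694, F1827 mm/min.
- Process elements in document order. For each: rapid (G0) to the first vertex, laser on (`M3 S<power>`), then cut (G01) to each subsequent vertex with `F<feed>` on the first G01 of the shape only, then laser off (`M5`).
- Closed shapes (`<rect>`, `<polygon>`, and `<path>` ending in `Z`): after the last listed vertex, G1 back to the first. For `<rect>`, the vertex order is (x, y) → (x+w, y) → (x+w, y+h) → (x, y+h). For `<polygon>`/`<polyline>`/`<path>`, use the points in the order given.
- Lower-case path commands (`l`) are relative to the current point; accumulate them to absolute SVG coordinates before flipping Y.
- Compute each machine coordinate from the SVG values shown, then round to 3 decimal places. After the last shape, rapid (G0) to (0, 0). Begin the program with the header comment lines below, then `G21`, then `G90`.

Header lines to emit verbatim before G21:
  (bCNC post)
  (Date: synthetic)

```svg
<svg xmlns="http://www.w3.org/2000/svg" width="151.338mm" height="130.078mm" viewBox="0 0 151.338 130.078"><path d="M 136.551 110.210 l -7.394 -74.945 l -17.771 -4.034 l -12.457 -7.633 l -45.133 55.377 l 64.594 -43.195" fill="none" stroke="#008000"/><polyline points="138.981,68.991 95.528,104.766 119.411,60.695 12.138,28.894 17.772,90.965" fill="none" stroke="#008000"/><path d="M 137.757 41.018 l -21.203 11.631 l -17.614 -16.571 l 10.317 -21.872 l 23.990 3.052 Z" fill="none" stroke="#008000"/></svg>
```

1 u = 1 mm; y_m = 130.078 − y.

[1] `<path>` open polyline, #008000→score S694 F1827: (136.551,19.868) → (129.157,94.813) → (111.386,98.847) → (98.929,106.480) → (53.796,51.103) → (118.390,94.298)

[2] `<polyline>` open polyline, #008000→score S694 F1827: (138.981,61.087) → (95.528,25.312) → (119.411,69.383) → (12.138,101.184) → (17.772,39.113)

[3] `<path>` regular polygon, #008000→score S694 F1827: (137.757,89.060) → (116.554,77.429) → (98.940,94.000) → (109.257,115.872) → (133.247,112.820) → (137.757,89.060) (closed)

(bCNC post)
(Date: synthetic)
G21
G90
G0 X136.551 Y19.868
M3 S694
G01 X129.157 Y94.813 F1827
G01 X111.386 Y98.847
G01 X98.929 Y106.480
G01 X53.796 Y51.103
G01 X118.390 Y94.298
M5
G0 X138.981 Y61.087
M3 S694
G01 X95.528 Y25.312 F1827
G01 X119.411 Y69.383
G01 X12.138 Y101.184
G01 X17.772 Y39.113
M5
G0 X137.757 Y89.060
M3 S694
G01 X116.554 Y77.429 F1827
G01 X98.940 Y94.000
G01 X109.257 Y115.872
G01 X133.247 Y112.820
G01 X137.757 Y89.060
M5
G0 X0.000 Y0.000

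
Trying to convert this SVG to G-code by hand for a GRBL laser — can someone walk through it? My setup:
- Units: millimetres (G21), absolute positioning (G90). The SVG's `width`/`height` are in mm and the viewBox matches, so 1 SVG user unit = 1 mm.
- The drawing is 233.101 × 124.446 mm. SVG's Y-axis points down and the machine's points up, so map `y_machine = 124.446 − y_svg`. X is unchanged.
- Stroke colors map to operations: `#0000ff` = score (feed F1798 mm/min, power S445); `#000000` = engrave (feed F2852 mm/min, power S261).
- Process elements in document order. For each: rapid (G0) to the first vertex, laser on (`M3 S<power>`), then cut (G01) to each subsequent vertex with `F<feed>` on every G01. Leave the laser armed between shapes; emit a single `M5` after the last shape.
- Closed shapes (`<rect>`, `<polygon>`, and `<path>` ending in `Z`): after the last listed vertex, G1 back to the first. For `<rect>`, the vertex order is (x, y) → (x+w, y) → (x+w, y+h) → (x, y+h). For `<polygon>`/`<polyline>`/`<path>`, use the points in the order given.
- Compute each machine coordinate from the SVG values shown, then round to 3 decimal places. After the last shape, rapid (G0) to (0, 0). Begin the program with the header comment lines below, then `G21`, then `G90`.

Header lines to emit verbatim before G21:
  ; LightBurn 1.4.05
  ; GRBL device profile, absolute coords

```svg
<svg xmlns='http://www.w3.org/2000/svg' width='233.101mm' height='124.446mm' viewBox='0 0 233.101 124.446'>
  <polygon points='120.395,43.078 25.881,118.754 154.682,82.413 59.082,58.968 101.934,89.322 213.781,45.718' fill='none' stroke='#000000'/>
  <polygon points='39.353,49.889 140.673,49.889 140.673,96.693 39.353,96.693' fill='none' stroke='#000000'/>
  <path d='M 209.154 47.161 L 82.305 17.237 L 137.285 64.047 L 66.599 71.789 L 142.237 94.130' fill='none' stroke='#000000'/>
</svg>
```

Since the viewBox matches the mm dimensions, user units are millimetres directly. The only transform is the Y-flip y_m = 124.446 − y_svg.

Shape 1 is a closed polygon drawn with `<polygon>`. Its stroke #000000 means engrave at S261, F2852. After flipping Y the toolpath is (120.395,81.368) → (25.881,5.692) → (154.682,42.033) → (59.082,65.478) → (101.934,35.124) → (213.781,78.728) → (120.395,81.368), returning to the start.

Shape 2 is a rectangle drawn with `<polygon>`. Its stroke #000000 means engrave at S261, F2852. After flipping Y the toolpath is (39.353,74.557) → (140.673,74.557) → (140.673,27.753) → (39.353,27.753) → (39.353,74.557), returning to the start.

Shape 3 is a open polyline drawn with `<path>`. Its stroke #000000 means engrave at S261, F2852. After flipping Y the toolpath is (209.154,77.285) → (82.305,107.209) → (137.285,60.399) → (66.599,52.657) → (142.237,30.316).

; LightBurn 1.4.05
; GRBL device profile, absolute coords
G21
G90
G0 X120.395 Y81.368
M3 S261
G01 X25.881 Y5.692 F2852
G01 X154.682 Y42.033 F2852
G01 X59.082 Y65.478 F2852
G01 X101.934 Y35.124 F2852
G01 X213.781 Y78.728 F2852
G01 X120.395 Y81.368 F2852
G0 X39.353 Y74.557
M3 S261
G01 X140.673 Y74.557 F2852
G01 X140.673 Y27.753 F2852
G01 X39.353 Y27.753 F2852
G01 X39.353 Y74.557 F2852
G0 X209.154 Y77.285
M3 S261
G01 X82.305 Y107.209 F2852
G01 X137.285 Y60.399 F2852
G01 X66.599 Y52.657 F2852
G01 X142.237 Y30.316 F2852
M5
G0 X0.000 Y0.000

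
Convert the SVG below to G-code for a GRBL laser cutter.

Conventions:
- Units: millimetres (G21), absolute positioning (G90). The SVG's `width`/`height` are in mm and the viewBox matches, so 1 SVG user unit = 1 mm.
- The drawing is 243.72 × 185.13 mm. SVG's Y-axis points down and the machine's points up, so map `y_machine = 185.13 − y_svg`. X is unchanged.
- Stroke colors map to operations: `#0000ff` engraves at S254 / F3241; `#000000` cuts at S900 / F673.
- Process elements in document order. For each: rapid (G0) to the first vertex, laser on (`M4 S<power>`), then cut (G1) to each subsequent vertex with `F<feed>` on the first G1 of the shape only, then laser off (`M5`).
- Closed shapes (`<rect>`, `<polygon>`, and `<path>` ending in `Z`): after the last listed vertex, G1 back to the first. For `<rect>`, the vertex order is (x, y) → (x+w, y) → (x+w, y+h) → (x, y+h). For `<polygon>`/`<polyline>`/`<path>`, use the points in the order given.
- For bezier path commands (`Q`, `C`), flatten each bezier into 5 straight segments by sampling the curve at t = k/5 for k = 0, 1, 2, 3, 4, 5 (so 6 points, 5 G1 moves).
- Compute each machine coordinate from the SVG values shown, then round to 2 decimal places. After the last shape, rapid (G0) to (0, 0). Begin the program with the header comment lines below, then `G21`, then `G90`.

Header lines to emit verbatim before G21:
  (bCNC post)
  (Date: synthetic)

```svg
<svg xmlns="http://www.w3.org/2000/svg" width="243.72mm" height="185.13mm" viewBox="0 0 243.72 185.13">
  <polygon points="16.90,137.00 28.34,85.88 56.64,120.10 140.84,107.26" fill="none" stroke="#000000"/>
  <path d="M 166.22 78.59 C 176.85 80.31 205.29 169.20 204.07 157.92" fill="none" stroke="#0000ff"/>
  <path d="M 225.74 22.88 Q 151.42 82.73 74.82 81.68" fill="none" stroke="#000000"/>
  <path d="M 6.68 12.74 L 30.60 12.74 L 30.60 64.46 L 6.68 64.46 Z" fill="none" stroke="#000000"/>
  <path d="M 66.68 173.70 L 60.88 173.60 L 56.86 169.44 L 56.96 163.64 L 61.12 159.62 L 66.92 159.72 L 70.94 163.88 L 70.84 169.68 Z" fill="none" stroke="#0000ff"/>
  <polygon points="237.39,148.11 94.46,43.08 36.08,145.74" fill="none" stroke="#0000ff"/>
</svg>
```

viewBox `0 0 243.72 185.13` with mm width/height → 1 unit = 1 mm. Flip: y_m = 185.13 − y_svg.

**Shape 1** — `<polygon>` closed polygon, stroke `#000000` → cut (S900, F673). Machine vertices: (16.90,48.13) → (28.34,99.25) → (56.64,65.03) → (140.84,77.87) → (16.90,48.13). Closed: final G1 returns to the first vertex.

**Shape 2** — `<path>` cubic bezier, stroke `#0000ff` → engrave (S254, F3241). Control points (SVG): P0=(166.22,78.59), P1=(176.85,80.31), P2=(205.29,169.20), P3=(204.07,157.92); sampled at t=k/5. Machine vertices: (166.22,106.54) → (174.36,96.55) → (184.49,74.62) → (194.34,49.77) → (201.62,30.96) → (204.07,27.21). Open path.

**Shape 3** — `<path>` quadratic bezier, stroke `#000000` → cut (S900, F673). Control points (SVG): P0=(225.74,22.88), P1=(151.42,82.73), P2=(74.82,81.68); sampled at t=k/5. Machine vertices: (225.74,162.25) → (195.92,140.75) → (165.92,124.11) → (135.74,112.35) → (105.37,105.47) → (74.82,103.45). Open path.

**Shape 4** — `<path>` rectangle, stroke `#000000` → cut (S900, F673). Machine vertices: (6.68,172.39) → (30.60,172.39) → (30.60,120.67) → (6.68,120.67) → (6.68,172.39). Closed: final G1 returns to the first vertex.

**Shape 5** — `<path>` regular polygon, stroke `#0000ff` → engrave (S254, F3241). Machine vertices: (66.68,11.43) → (60.88,11.53) → (56.86,15.69) → (56.96,21.49) → (61.12,25.51) → (66.92,25.41) → (70.94,21.25) → (70.84,15.45) → (66.68,11.43). Closed: final G1 returns to the first vertex.

**Shape 6** — `<polygon>` closed polygon, stroke `#0000ff` → engrave (S254, F3241). Machine vertices: (237.39,37.02) → (94.46,142.05) → (36.08,39.39) → (237.39,37.02). Closed: final G1 returns to the first vertex.

(bCNC post)
(Date: synthetic)
G21
G90
G0 X16.90 Y48.13
M4 S900
G1 X28.34 Y99.25 F673
G1 X56.64 Y65.03
G1 X140.84 Y77.87
G1 X16.90 Y48.13
M5
G0 X166.22 Y106.54
M4 S254
G1 X174.36 Y96.55 F3241
G1 X184.49 Y74.62
G1 X194.34 Y49.77
G1 X201.62 Y30.96
G1 X204.07 Y27.21
M5
G0 X225.74 Y162.25
M4 S900
G1 X195.92 Y140.75 F673
G1 X165.92 Y124.11
G1 X135.74 Y112.35
G1 X105.37 Y105.47
G1 X74.82 Y103.45
M5
G0 X6.68 Y172.39
M4 S900
G1 X30.60 Y172.39 F673
G1 X30.60 Y120.67
G1 X6.68 Y120.67
G1 X6.68 Y172.39
M5
G0 X66.68 Y11.43
M4 S254
G1 X60.88 Y11.53 F3241
G1 X56.86 Y15.69
G1 X56.96 Y21.49
G1 X61.12 Y25.51
G1 X66.92 Y25.41
G1 X70.94 Y21.25
G1 X70.84 Y15.45
G1 X66.68 Y11.43
M5
G0 X237.39 Y37.02
M4 S254
G1 X94.46 Y142.05 F3241
G1 X36.08 Y39.39
G1 X237.39 Y37.02
M5
G0 X0.00 Y0.00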